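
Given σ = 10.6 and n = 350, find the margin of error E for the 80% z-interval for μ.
Margin of error = 0.73

Margin of error = z* · σ/√n
= 1.282 · 10.6/√350
= 1.282 · 10.6/18.7083
= 0.73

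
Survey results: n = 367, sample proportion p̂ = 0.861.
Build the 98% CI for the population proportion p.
(0.819, 0.903)

Proportion CI:
SE = √(p̂(1-p̂)/n) = √(0.861 · 0.139 / 367) = 0.01806

z* = 2.326
Margin = z* · SE = 2.326 · 0.01806 = 0.0420

CI: 0.861 ± 0.0420 = (0.819, 0.903)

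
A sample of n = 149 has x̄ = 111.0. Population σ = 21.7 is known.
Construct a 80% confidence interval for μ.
(108.72, 113.28)

z-interval (σ known):
z* = 1.282 for 80% confidence

Margin of error = z* · σ/√n = 1.282 · 21.7/√149 = 2.28

CI: (111.0 - 2.28, 111.0 + 2.28) = (108.72, 113.28)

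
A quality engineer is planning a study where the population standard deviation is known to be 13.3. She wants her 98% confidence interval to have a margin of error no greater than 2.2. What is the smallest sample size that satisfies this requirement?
n ≥ 198

For margin E ≤ 2.2:
n ≥ (z* · σ / E)²
n ≥ (2.326 · 13.3 / 2.2)²
n ≥ 197.73

Minimum n = 198 (rounding up)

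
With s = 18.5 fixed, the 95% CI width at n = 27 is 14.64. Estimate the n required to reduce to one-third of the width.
n ≈ 243

CI width ∝ 1/√n
To reduce width by factor 3, need √n to grow by 3 → need 3² = 9 times as many samples.

Current: n = 27, width = 14.64
New: n = 243, width ≈ 4.68

Width reduced by factor of 14.64/4.68 = 3.13.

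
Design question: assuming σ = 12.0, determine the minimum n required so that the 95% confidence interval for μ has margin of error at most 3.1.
n ≥ 58

For margin E ≤ 3.1:
n ≥ (z* · σ / E)²
n ≥ (1.960 · 12.0 / 3.1)²
n ≥ 57.56

Minimum n = 58 (rounding up)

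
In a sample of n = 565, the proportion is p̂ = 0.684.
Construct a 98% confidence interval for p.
(0.639, 0.729)

Proportion CI:
SE = √(p̂(1-p̂)/n) = √(0.684 · 0.316 / 565) = 0.01956

z* = 2.326
Margin = z* · SE = 2.326 · 0.01956 = 0.0455

CI: 0.684 ± 0.0455 = (0.639, 0.729)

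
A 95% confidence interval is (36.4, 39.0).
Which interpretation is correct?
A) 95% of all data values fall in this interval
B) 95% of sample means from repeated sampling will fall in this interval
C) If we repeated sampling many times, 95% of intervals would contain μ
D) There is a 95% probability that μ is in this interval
C

A) Wrong — a CI is about the parameter μ, not individual data values.
B) Wrong — coverage applies to intervals containing μ, not to future x̄ values.
C) Correct — this is the frequentist long-run coverage interpretation.
D) Wrong — μ is fixed; the randomness lives in the interval, not in μ.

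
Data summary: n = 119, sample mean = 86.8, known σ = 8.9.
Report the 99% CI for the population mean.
(84.70, 88.90)

z-interval (σ known):
z* = 2.576 for 99% confidence

Margin of error = z* · σ/√n = 2.576 · 8.9/√119 = 2.10

CI: (86.8 - 2.10, 86.8 + 2.10) = (84.70, 88.90)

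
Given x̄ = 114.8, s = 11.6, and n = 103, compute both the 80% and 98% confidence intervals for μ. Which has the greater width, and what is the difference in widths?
98% CI is wider by 2.45

df = 102
80% CI: t* = 1.290, (113.33, 116.27), width = 2 · t* · s/√n = 2.95
98% CI: t* = 2.363, (112.10, 117.50), width = 2 · t* · s/√n = 5.40

The 98% CI is wider by 5.40 - 2.95 = 2.45.
Higher confidence requires a wider interval.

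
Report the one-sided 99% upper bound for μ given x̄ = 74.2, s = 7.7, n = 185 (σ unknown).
μ ≤ 75.53

Upper bound (one-sided):
t* = 2.347 (one-sided for 99%)
Upper bound = x̄ + t* · s/√n = 74.2 + 2.347 · 7.7/√185 = 75.53

We are 99% confident that μ ≤ 75.53.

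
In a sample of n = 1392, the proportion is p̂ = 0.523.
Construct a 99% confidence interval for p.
(0.489, 0.557)

Proportion CI:
SE = √(p̂(1-p̂)/n) = √(0.523 · 0.477 / 1392) = 0.01339

z* = 2.576
Margin = z* · SE = 2.576 · 0.01339 = 0.0345

CI: 0.523 ± 0.0345 = (0.489, 0.557)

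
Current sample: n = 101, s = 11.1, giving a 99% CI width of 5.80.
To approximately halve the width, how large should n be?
n ≈ 404

CI width ∝ 1/√n
To reduce width by factor 2, need √n to grow by 2 → need 2² = 4 times as many samples.

Current: n = 101, width = 5.80
New: n = 404, width ≈ 2.86

Width reduced by factor of 5.80/2.86 = 2.03.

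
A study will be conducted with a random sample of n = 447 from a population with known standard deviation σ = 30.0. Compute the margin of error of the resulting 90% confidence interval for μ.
Margin of error = 2.33

Margin of error = z* · σ/√n
= 1.645 · 30.0/√447
= 1.645 · 30.0/21.1424
= 2.33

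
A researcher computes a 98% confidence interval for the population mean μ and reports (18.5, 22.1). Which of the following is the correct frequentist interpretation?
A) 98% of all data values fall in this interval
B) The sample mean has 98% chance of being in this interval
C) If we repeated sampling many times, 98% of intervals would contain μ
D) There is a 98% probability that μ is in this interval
C

A) Wrong — a CI is about the parameter μ, not individual data values.
B) Wrong — x̄ is observed and sits in the interval by construction.
C) Correct — this is the frequentist long-run coverage interpretation.
D) Wrong — μ is fixed; the randomness lives in the interval, not in μ.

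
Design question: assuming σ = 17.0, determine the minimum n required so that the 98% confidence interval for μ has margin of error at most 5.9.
n ≥ 45

For margin E ≤ 5.9:
n ≥ (z* · σ / E)²
n ≥ (2.326 · 17.0 / 5.9)²
n ≥ 44.92

Minimum n = 45 (rounding up)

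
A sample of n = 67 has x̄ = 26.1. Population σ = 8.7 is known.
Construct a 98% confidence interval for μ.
(23.63, 28.57)

z-interval (σ known):
z* = 2.326 for 98% confidence

Margin of error = z* · σ/√n = 2.326 · 8.7/√67 = 2.47

CI: (26.1 - 2.47, 26.1 + 2.47) = (23.63, 28.57)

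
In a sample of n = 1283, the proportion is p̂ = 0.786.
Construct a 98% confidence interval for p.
(0.759, 0.813)

Proportion CI:
SE = √(p̂(1-p̂)/n) = √(0.786 · 0.214 / 1283) = 0.01145

z* = 2.326
Margin = z* · SE = 2.326 · 0.01145 = 0.0266

CI: 0.786 ± 0.0266 = (0.759, 0.813)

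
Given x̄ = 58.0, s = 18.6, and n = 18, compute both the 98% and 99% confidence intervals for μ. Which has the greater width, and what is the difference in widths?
99% CI is wider by 2.90

df = 17
98% CI: t* = 2.567, (46.75, 69.25), width = 2 · t* · s/√n = 22.51
99% CI: t* = 2.898, (45.29, 70.71), width = 2 · t* · s/√n = 25.41

The 99% CI is wider by 25.41 - 22.51 = 2.90.
Higher confidence requires a wider interval.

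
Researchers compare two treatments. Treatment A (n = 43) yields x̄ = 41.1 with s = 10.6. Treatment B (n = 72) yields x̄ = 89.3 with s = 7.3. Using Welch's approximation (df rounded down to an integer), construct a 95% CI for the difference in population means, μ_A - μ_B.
(-51.86, -44.54)

Difference: x̄₁ - x̄₂ = -48.20
SE = √(s₁²/n₁ + s₂²/n₂) = √(10.6²/43 + 7.3²/72) = 1.8312
df = 66.03 → 66 (Welch–Satterthwaite, rounded down)
t* = 1.997

CI: -48.20 ± 1.997 · 1.8312 = -48.20 ± 3.66 = (-51.86, -44.54)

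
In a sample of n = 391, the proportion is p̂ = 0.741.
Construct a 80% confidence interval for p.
(0.713, 0.769)

Proportion CI:
SE = √(p̂(1-p̂)/n) = √(0.741 · 0.259 / 391) = 0.02215

z* = 1.282
Margin = z* · SE = 1.282 · 0.02215 = 0.0284

CI: 0.741 ± 0.0284 = (0.713, 0.769)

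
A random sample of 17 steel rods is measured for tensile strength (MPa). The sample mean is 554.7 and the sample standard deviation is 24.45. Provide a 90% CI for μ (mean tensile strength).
(544.35, 565.05)

t-interval (σ unknown):
df = n - 1 = 16
t* = 1.746 for 90% confidence

Margin of error = t* · s/√n = 1.746 · 24.45/√17 = 10.35

CI: (544.35, 565.05)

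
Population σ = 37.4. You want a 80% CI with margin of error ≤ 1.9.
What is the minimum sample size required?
n ≥ 637

For margin E ≤ 1.9:
n ≥ (z* · σ / E)²
n ≥ (1.282 · 37.4 / 1.9)²
n ≥ 636.81

Minimum n = 637 (rounding up)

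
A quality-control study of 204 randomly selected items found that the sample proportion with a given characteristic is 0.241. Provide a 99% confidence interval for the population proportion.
(0.164, 0.318)

Proportion CI:
SE = √(p̂(1-p̂)/n) = √(0.241 · 0.759 / 204) = 0.02994

z* = 2.576
Margin = z* · SE = 2.576 · 0.02994 = 0.0771

CI: 0.241 ± 0.0771 = (0.164, 0.318)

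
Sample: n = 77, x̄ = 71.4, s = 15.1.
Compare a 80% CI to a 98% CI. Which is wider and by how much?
98% CI is wider by 3.73

df = 76
80% CI: t* = 1.293, (69.17, 73.63), width = 2 · t* · s/√n = 4.45
98% CI: t* = 2.376, (67.31, 75.49), width = 2 · t* · s/√n = 8.18

The 98% CI is wider by 8.18 - 4.45 = 3.73.
Higher confidence requires a wider interval.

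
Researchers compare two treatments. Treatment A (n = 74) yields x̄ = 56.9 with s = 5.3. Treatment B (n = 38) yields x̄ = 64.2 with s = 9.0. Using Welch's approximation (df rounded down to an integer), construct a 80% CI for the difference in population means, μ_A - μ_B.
(-9.36, -5.24)

Difference: x̄₁ - x̄₂ = -7.30
SE = √(s₁²/n₁ + s₂²/n₂) = √(5.3²/74 + 9.0²/38) = 1.5847
df = 50.54 → 50 (Welch–Satterthwaite, rounded down)
t* = 1.299

CI: -7.30 ± 1.299 · 1.5847 = -7.30 ± 2.06 = (-9.36, -5.24)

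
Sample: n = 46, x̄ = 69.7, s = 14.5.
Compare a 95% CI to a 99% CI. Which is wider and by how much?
99% CI is wider by 2.89

df = 45
95% CI: t* = 2.014, (65.39, 74.01), width = 2 · t* · s/√n = 8.61
99% CI: t* = 2.690, (63.95, 75.45), width = 2 · t* · s/√n = 11.50

The 99% CI is wider by 11.50 - 8.61 = 2.89.
Higher confidence requires a wider interval.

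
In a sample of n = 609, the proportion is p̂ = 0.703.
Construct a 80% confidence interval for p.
(0.679, 0.727)

Proportion CI:
SE = √(p̂(1-p̂)/n) = √(0.703 · 0.297 / 609) = 0.01852

z* = 1.282
Margin = z* · SE = 1.282 · 0.01852 = 0.0237

CI: 0.703 ± 0.0237 = (0.679, 0.727)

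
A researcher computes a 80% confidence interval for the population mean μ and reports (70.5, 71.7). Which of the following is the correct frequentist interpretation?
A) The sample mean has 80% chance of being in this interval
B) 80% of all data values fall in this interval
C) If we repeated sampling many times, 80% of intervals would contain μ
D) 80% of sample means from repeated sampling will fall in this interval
C

A) Wrong — x̄ is observed and sits in the interval by construction.
B) Wrong — a CI is about the parameter μ, not individual data values.
C) Correct — this is the frequentist long-run coverage interpretation.
D) Wrong — coverage applies to intervals containing μ, not to future x̄ values.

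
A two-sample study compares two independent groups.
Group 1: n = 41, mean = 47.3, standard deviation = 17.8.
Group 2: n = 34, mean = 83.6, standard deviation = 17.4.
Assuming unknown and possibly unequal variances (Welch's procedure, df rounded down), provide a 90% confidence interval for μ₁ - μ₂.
(-43.10, -29.50)

Difference: x̄₁ - x̄₂ = -36.30
SE = √(s₁²/n₁ + s₂²/n₂) = √(17.8²/41 + 17.4²/34) = 4.0783
df = 71.01 → 71 (Welch–Satterthwaite, rounded down)
t* = 1.667

CI: -36.30 ± 1.667 · 4.0783 = -36.30 ± 6.80 = (-43.10, -29.50)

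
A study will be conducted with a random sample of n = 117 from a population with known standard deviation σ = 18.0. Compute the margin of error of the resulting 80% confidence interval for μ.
Margin of error = 2.13

Margin of error = z* · σ/√n
= 1.282 · 18.0/√117
= 1.282 · 18.0/10.8167
= 2.13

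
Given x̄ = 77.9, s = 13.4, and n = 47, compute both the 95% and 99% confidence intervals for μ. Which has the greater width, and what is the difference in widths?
99% CI is wider by 2.63

df = 46
95% CI: t* = 2.013, (73.97, 81.83), width = 2 · t* · s/√n = 7.87
99% CI: t* = 2.687, (72.65, 83.15), width = 2 · t* · s/√n = 10.50

The 99% CI is wider by 10.50 - 7.87 = 2.63.
Higher confidence requires a wider interval.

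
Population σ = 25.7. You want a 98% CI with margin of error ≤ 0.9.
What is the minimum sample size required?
n ≥ 4412

For margin E ≤ 0.9:
n ≥ (z* · σ / E)²
n ≥ (2.326 · 25.7 / 0.9)²
n ≥ 4411.65

Minimum n = 4412 (rounding up)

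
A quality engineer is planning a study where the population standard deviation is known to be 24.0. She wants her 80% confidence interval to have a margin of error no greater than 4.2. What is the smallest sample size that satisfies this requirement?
n ≥ 54

For margin E ≤ 4.2:
n ≥ (z* · σ / E)²
n ≥ (1.282 · 24.0 / 4.2)²
n ≥ 53.67

Minimum n = 54 (rounding up)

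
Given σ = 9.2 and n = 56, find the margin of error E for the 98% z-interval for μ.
Margin of error = 2.86

Margin of error = z* · σ/√n
= 2.326 · 9.2/√56
= 2.326 · 9.2/7.4833
= 2.86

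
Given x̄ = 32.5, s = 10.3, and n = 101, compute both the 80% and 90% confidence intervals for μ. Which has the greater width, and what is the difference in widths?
90% CI is wider by 0.76

df = 100
80% CI: t* = 1.290, (31.18, 33.82), width = 2 · t* · s/√n = 2.64
90% CI: t* = 1.660, (30.80, 34.20), width = 2 · t* · s/√n = 3.40

The 90% CI is wider by 3.40 - 2.64 = 0.76.
Higher confidence requires a wider interval.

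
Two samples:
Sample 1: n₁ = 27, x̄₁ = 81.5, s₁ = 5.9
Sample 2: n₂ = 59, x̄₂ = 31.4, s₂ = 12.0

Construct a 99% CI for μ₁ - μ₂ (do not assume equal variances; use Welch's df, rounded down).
(45.01, 55.19)

Difference: x̄₁ - x̄₂ = 50.10
SE = √(s₁²/n₁ + s₂²/n₂) = √(5.9²/27 + 12.0²/59) = 1.9313
df = 83.49 → 83 (Welch–Satterthwaite, rounded down)
t* = 2.636

CI: 50.10 ± 2.636 · 1.9313 = 50.10 ± 5.09 = (45.01, 55.19)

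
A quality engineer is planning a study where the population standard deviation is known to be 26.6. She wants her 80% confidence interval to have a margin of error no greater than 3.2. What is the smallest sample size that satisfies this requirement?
n ≥ 114

For margin E ≤ 3.2:
n ≥ (z* · σ / E)²
n ≥ (1.282 · 26.6 / 3.2)²
n ≥ 113.56

Minimum n = 114 (rounding up)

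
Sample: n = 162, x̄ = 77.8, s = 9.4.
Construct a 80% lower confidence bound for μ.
μ ≥ 77.18

Lower bound (one-sided):
t* = 0.844 (one-sided for 80%)
Lower bound = x̄ - t* · s/√n = 77.8 - 0.844 · 9.4/√162 = 77.18

We are 80% confident that μ ≥ 77.18.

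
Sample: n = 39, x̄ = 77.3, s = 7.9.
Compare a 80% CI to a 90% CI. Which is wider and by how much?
90% CI is wider by 0.97

df = 38
80% CI: t* = 1.304, (75.65, 78.95), width = 2 · t* · s/√n = 3.30
90% CI: t* = 1.686, (75.17, 79.43), width = 2 · t* · s/√n = 4.27

The 90% CI is wider by 4.27 - 3.30 = 0.97.
Higher confidence requires a wider interval.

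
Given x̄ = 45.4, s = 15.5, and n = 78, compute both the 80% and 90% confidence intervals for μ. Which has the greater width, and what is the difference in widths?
90% CI is wider by 1.30

df = 77
80% CI: t* = 1.293, (43.13, 47.67), width = 2 · t* · s/√n = 4.54
90% CI: t* = 1.665, (42.48, 48.32), width = 2 · t* · s/√n = 5.84

The 90% CI is wider by 5.84 - 4.54 = 1.30.
Higher confidence requires a wider interval.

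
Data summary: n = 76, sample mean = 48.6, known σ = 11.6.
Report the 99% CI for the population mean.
(45.17, 52.03)

z-interval (σ known):
z* = 2.576 for 99% confidence

Margin of error = z* · σ/√n = 2.576 · 11.6/√76 = 3.43

CI: (48.6 - 3.43, 48.6 + 3.43) = (45.17, 52.03)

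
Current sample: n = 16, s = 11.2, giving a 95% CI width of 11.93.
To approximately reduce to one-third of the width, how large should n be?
n ≈ 144

CI width ∝ 1/√n
To reduce width by factor 3, need √n to grow by 3 → need 3² = 9 times as many samples.

Current: n = 16, width = 11.93
New: n = 144, width ≈ 3.69

Width reduced by factor of 11.93/3.69 = 3.23.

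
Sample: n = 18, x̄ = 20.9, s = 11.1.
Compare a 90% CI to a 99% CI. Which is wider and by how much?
99% CI is wider by 6.06

df = 17
90% CI: t* = 1.740, (16.35, 25.45), width = 2 · t* · s/√n = 9.10
99% CI: t* = 2.898, (13.32, 28.48), width = 2 · t* · s/√n = 15.16

The 99% CI is wider by 15.16 - 9.10 = 6.06.
Higher confidence requires a wider interval.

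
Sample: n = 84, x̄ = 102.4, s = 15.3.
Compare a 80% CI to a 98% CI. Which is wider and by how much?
98% CI is wider by 3.61

df = 83
80% CI: t* = 1.292, (100.24, 104.56), width = 2 · t* · s/√n = 4.31
98% CI: t* = 2.372, (98.44, 106.36), width = 2 · t* · s/√n = 7.92

The 98% CI is wider by 7.92 - 4.31 = 3.61.
Higher confidence requires a wider interval.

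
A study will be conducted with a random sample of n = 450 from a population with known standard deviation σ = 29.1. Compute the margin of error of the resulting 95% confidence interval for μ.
Margin of error = 2.69

Margin of error = z* · σ/√n
= 1.960 · 29.1/√450
= 1.960 · 29.1/21.2132
= 2.69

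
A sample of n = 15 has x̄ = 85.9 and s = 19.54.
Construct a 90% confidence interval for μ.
(77.02, 94.78)

t-interval (σ unknown):
df = n - 1 = 14
t* = 1.761 for 90% confidence

Margin of error = t* · s/√n = 1.761 · 19.54/√15 = 8.88

CI: (77.02, 94.78)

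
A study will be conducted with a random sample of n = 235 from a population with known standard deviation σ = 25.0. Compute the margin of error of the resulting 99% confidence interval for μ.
Margin of error = 4.20

Margin of error = z* · σ/√n
= 2.576 · 25.0/√235
= 2.576 · 25.0/15.3297
= 4.20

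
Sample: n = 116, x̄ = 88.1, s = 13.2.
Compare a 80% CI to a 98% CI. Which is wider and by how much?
98% CI is wider by 2.62

df = 115
80% CI: t* = 1.289, (86.52, 89.68), width = 2 · t* · s/√n = 3.16
98% CI: t* = 2.359, (85.21, 90.99), width = 2 · t* · s/√n = 5.78

The 98% CI is wider by 5.78 - 3.16 = 2.62.
Higher confidence requires a wider interval.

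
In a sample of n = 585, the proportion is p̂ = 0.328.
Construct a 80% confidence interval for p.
(0.303, 0.353)

Proportion CI:
SE = √(p̂(1-p̂)/n) = √(0.328 · 0.672 / 585) = 0.01941

z* = 1.282
Margin = z* · SE = 1.282 · 0.01941 = 0.0249

CI: 0.328 ± 0.0249 = (0.303, 0.353)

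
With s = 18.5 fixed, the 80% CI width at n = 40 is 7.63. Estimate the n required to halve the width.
n ≈ 160

CI width ∝ 1/√n
To reduce width by factor 2, need √n to grow by 2 → need 2² = 4 times as many samples.

Current: n = 40, width = 7.63
New: n = 160, width ≈ 3.76

Width reduced by factor of 7.63/3.76 = 2.03.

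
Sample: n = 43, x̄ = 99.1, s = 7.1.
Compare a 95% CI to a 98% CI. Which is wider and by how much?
98% CI is wider by 0.87

df = 42
95% CI: t* = 2.018, (96.92, 101.28), width = 2 · t* · s/√n = 4.37
98% CI: t* = 2.418, (96.48, 101.72), width = 2 · t* · s/√n = 5.24

The 98% CI is wider by 5.24 - 4.37 = 0.87.
Higher confidence requires a wider interval.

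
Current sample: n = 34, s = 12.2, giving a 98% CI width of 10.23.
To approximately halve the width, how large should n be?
n ≈ 136

CI width ∝ 1/√n
To reduce width by factor 2, need √n to grow by 2 → need 2² = 4 times as many samples.

Current: n = 34, width = 10.23
New: n = 136, width ≈ 4.93

Width reduced by factor of 10.23/4.93 = 2.08.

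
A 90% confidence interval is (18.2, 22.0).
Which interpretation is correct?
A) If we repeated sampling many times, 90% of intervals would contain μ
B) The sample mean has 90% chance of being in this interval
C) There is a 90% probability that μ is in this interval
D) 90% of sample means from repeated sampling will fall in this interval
A

A) Correct — this is the frequentist long-run coverage interpretation.
B) Wrong — x̄ is observed and sits in the interval by construction.
C) Wrong — μ is fixed; the randomness lives in the interval, not in μ.
D) Wrong — coverage applies to intervals containing μ, not to future x̄ values.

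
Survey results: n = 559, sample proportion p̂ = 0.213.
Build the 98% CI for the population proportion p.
(0.173, 0.253)

Proportion CI:
SE = √(p̂(1-p̂)/n) = √(0.213 · 0.787 / 559) = 0.01732

z* = 2.326
Margin = z* · SE = 2.326 · 0.01732 = 0.0403

CI: 0.213 ± 0.0403 = (0.173, 0.253)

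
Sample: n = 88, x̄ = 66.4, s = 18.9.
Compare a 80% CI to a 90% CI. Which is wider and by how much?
90% CI is wider by 1.50

df = 87
80% CI: t* = 1.291, (63.80, 69.00), width = 2 · t* · s/√n = 5.20
90% CI: t* = 1.663, (63.05, 69.75), width = 2 · t* · s/√n = 6.70

The 90% CI is wider by 6.70 - 5.20 = 1.50.
Higher confidence requires a wider interval.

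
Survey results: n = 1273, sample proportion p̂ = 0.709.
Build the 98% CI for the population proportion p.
(0.679, 0.739)

Proportion CI:
SE = √(p̂(1-p̂)/n) = √(0.709 · 0.291 / 1273) = 0.01273

z* = 2.326
Margin = z* · SE = 2.326 · 0.01273 = 0.0296

CI: 0.709 ± 0.0296 = (0.679, 0.739)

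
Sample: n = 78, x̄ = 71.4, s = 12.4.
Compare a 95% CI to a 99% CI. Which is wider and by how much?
99% CI is wider by 1.83

df = 77
95% CI: t* = 1.991, (68.60, 74.20), width = 2 · t* · s/√n = 5.59
99% CI: t* = 2.641, (67.69, 75.11), width = 2 · t* · s/√n = 7.42

The 99% CI is wider by 7.42 - 5.59 = 1.83.
Higher confidence requires a wider interval.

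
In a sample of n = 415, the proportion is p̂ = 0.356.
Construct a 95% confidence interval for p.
(0.310, 0.402)

Proportion CI:
SE = √(p̂(1-p̂)/n) = √(0.356 · 0.644 / 415) = 0.02350

z* = 1.960
Margin = z* · SE = 1.960 · 0.02350 = 0.0461

CI: 0.356 ± 0.0461 = (0.310, 0.402)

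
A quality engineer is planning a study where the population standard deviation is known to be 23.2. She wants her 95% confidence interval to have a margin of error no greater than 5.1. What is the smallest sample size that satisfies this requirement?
n ≥ 80

For margin E ≤ 5.1:
n ≥ (z* · σ / E)²
n ≥ (1.960 · 23.2 / 5.1)²
n ≥ 79.50

Minimum n = 80 (rounding up)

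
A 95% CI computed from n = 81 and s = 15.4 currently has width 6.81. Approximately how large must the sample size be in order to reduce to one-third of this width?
n ≈ 729

CI width ∝ 1/√n
To reduce width by factor 3, need √n to grow by 3 → need 3² = 9 times as many samples.

Current: n = 81, width = 6.81
New: n = 729, width ≈ 2.24

Width reduced by factor of 6.81/2.24 = 3.04.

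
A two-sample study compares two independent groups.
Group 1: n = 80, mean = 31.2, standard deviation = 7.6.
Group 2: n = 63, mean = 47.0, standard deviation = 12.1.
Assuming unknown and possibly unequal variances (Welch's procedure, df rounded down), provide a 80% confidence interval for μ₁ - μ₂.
(-18.05, -13.55)

Difference: x̄₁ - x̄₂ = -15.80
SE = √(s₁²/n₁ + s₂²/n₂) = √(7.6²/80 + 12.1²/63) = 1.7453
df = 99.01 → 99 (Welch–Satterthwaite, rounded down)
t* = 1.290

CI: -15.80 ± 1.290 · 1.7453 = -15.80 ± 2.25 = (-18.05, -13.55)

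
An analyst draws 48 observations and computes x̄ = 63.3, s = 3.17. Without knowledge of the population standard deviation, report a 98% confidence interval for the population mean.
(62.20, 64.40)

t-interval (σ unknown):
df = n - 1 = 47
t* = 2.408 for 98% confidence

Margin of error = t* · s/√n = 2.408 · 3.17/√48 = 1.10

CI: (62.20, 64.40)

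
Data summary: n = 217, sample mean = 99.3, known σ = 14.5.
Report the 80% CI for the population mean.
(98.04, 100.56)

z-interval (σ known):
z* = 1.282 for 80% confidence

Margin of error = z* · σ/√n = 1.282 · 14.5/√217 = 1.26

CI: (99.3 - 1.26, 99.3 + 1.26) = (98.04, 100.56)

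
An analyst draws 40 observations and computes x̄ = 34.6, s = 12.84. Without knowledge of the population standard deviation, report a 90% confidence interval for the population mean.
(31.18, 38.02)

t-interval (σ unknown):
df = n - 1 = 39
t* = 1.685 for 90% confidence

Margin of error = t* · s/√n = 1.685 · 12.84/√40 = 3.42

CI: (31.18, 38.02)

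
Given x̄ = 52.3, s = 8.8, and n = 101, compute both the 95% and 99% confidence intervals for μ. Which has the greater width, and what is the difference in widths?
99% CI is wider by 1.13

df = 100
95% CI: t* = 1.984, (50.56, 54.04), width = 2 · t* · s/√n = 3.47
99% CI: t* = 2.626, (50.00, 54.60), width = 2 · t* · s/√n = 4.60

The 99% CI is wider by 4.60 - 3.47 = 1.13.
Higher confidence requires a wider interval.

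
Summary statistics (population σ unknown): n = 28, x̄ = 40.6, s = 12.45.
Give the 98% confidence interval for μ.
(34.78, 46.42)

t-interval (σ unknown):
df = n - 1 = 27
t* = 2.473 for 98% confidence

Margin of error = t* · s/√n = 2.473 · 12.45/√28 = 5.82

CI: (34.78, 46.42)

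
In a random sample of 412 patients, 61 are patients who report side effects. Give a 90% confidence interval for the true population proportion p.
(0.119, 0.177)

Proportion CI:
p̂ = 61/412 = 0.14806
SE = √(p̂(1-p̂)/n) = √(0.14806 · 0.85194 / 412) = 0.01750

z* = 1.645
Margin = z* · SE = 1.645 · 0.01750 = 0.0288

CI: 0.14806 ± 0.0288 = (0.119, 0.177)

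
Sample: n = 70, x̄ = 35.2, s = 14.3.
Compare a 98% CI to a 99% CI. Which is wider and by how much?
99% CI is wider by 0.92

df = 69
98% CI: t* = 2.382, (31.13, 39.27), width = 2 · t* · s/√n = 8.14
99% CI: t* = 2.649, (30.67, 39.73), width = 2 · t* · s/√n = 9.06

The 99% CI is wider by 9.06 - 8.14 = 0.92.
Higher confidence requires a wider interval.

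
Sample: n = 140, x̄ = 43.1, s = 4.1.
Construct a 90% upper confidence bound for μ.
μ ≤ 43.55

Upper bound (one-sided):
t* = 1.288 (one-sided for 90%)
Upper bound = x̄ + t* · s/√n = 43.1 + 1.288 · 4.1/√140 = 43.55

We are 90% confident that μ ≤ 43.55.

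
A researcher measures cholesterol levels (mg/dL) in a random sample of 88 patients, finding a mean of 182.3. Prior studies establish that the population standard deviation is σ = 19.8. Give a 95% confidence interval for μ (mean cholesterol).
(178.16, 186.44)

z-interval (σ known):
z* = 1.960 for 95% confidence

Margin of error = z* · σ/√n = 1.960 · 19.8/√88 = 4.14

CI: (182.3 - 4.14, 182.3 + 4.14) = (178.16, 186.44)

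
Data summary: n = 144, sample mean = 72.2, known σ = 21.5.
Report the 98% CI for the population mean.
(68.03, 76.37)

z-interval (σ known):
z* = 2.326 for 98% confidence

Margin of error = z* · σ/√n = 2.326 · 21.5/√144 = 4.17

CI: (72.2 - 4.17, 72.2 + 4.17) = (68.03, 76.37)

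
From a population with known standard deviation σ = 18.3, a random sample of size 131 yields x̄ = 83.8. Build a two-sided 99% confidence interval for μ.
(79.68, 87.92)

z-interval (σ known):
z* = 2.576 for 99% confidence

Margin of error = z* · σ/√n = 2.576 · 18.3/√131 = 4.12

CI: (83.8 - 4.12, 83.8 + 4.12) = (79.68, 87.92)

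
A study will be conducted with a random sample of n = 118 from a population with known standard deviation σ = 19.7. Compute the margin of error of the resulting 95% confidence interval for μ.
Margin of error = 3.55

Margin of error = z* · σ/√n
= 1.960 · 19.7/√118
= 1.960 · 19.7/10.8628
= 3.55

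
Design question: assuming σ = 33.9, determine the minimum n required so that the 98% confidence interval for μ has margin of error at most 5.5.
n ≥ 206

For margin E ≤ 5.5:
n ≥ (z* · σ / E)²
n ≥ (2.326 · 33.9 / 5.5)²
n ≥ 205.54

Minimum n = 206 (rounding up)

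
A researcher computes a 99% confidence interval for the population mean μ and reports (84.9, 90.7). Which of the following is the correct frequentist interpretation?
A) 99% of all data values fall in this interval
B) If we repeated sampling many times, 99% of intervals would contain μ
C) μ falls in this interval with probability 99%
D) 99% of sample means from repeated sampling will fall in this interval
B

A) Wrong — a CI is about the parameter μ, not individual data values.
B) Correct — this is the frequentist long-run coverage interpretation.
C) Wrong — μ is fixed; the randomness lives in the interval, not in μ.
D) Wrong — coverage applies to intervals containing μ, not to future x̄ values.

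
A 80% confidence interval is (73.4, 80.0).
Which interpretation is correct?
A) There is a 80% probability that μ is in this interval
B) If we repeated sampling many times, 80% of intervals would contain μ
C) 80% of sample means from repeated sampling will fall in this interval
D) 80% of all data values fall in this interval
B

A) Wrong — μ is fixed; the randomness lives in the interval, not in μ.
B) Correct — this is the frequentist long-run coverage interpretation.
C) Wrong — coverage applies to intervals containing μ, not to future x̄ values.
D) Wrong — a CI is about the parameter μ, not individual data values.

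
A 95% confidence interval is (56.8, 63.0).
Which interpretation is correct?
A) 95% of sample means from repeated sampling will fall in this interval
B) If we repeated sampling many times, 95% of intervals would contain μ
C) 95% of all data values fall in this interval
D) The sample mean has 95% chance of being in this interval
B

A) Wrong — coverage applies to intervals containing μ, not to future x̄ values.
B) Correct — this is the frequentist long-run coverage interpretation.
C) Wrong — a CI is about the parameter μ, not individual data values.
D) Wrong — x̄ is observed and sits in the interval by construction.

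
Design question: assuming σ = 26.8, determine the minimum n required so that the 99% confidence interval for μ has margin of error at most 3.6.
n ≥ 368

For margin E ≤ 3.6:
n ≥ (z* · σ / E)²
n ≥ (2.576 · 26.8 / 3.6)²
n ≥ 367.75

Minimum n = 368 (rounding up)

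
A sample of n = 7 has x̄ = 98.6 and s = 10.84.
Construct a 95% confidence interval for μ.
(88.57, 108.63)

t-interval (σ unknown):
df = n - 1 = 6
t* = 2.447 for 95% confidence

Margin of error = t* · s/√n = 2.447 · 10.84/√7 = 10.03

CI: (88.57, 108.63)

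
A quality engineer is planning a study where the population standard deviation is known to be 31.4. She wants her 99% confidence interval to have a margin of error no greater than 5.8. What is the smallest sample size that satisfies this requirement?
n ≥ 195

For margin E ≤ 5.8:
n ≥ (z* · σ / E)²
n ≥ (2.576 · 31.4 / 5.8)²
n ≥ 194.49

Minimum n = 195 (rounding up)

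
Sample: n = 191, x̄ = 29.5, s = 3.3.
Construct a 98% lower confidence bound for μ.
μ ≥ 29.01

Lower bound (one-sided):
t* = 2.068 (one-sided for 98%)
Lower bound = x̄ - t* · s/√n = 29.5 - 2.068 · 3.3/√191 = 29.01

We are 98% confident that μ ≥ 29.01.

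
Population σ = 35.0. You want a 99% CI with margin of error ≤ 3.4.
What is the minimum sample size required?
n ≥ 704

For margin E ≤ 3.4:
n ≥ (z* · σ / E)²
n ≥ (2.576 · 35.0 / 3.4)²
n ≥ 703.19

Minimum n = 704 (rounding up)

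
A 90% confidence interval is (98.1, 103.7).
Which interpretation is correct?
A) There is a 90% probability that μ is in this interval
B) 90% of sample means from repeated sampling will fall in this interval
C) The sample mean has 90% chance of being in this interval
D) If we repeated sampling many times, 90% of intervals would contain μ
D

A) Wrong — μ is fixed; the randomness lives in the interval, not in μ.
B) Wrong — coverage applies to intervals containing μ, not to future x̄ values.
C) Wrong — x̄ is observed and sits in the interval by construction.
D) Correct — this is the frequentist long-run coverage interpretation.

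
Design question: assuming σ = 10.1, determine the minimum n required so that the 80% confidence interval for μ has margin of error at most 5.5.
n ≥ 6

For margin E ≤ 5.5:
n ≥ (z* · σ / E)²
n ≥ (1.282 · 10.1 / 5.5)²
n ≥ 5.54

Minimum n = 6 (rounding up)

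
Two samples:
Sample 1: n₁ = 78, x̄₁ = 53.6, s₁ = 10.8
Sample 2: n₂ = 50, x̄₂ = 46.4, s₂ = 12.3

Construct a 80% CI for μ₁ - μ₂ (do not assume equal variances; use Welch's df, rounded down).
(4.45, 9.95)

Difference: x̄₁ - x̄₂ = 7.20
SE = √(s₁²/n₁ + s₂²/n₂) = √(10.8²/78 + 12.3²/50) = 2.1263
df = 94.68 → 94 (Welch–Satterthwaite, rounded down)
t* = 1.291

CI: 7.20 ± 1.291 · 2.1263 = 7.20 ± 2.75 = (4.45, 9.95)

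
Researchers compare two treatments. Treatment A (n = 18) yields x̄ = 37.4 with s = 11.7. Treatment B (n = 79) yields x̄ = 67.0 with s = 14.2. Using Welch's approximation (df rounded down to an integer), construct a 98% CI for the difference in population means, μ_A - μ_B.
(-37.45, -21.75)

Difference: x̄₁ - x̄₂ = -29.60
SE = √(s₁²/n₁ + s₂²/n₂) = √(11.7²/18 + 14.2²/79) = 3.1871
df = 29.60 → 29 (Welch–Satterthwaite, rounded down)
t* = 2.462

CI: -29.60 ± 2.462 · 3.1871 = -29.60 ± 7.85 = (-37.45, -21.75)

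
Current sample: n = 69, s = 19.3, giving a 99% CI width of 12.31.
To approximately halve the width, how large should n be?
n ≈ 276

CI width ∝ 1/√n
To reduce width by factor 2, need √n to grow by 2 → need 2² = 4 times as many samples.

Current: n = 69, width = 12.31
New: n = 276, width ≈ 6.03

Width reduced by factor of 12.31/6.03 = 2.04.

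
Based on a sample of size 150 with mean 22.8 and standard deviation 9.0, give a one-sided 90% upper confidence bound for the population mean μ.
μ ≤ 23.75

Upper bound (one-sided):
t* = 1.287 (one-sided for 90%)
Upper bound = x̄ + t* · s/√n = 22.8 + 1.287 · 9.0/√150 = 23.75

We are 90% confident that μ ≤ 23.75.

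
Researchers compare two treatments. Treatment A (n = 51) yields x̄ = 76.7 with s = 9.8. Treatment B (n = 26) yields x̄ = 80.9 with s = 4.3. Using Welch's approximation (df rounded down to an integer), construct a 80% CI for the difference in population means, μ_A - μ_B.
(-6.28, -2.12)

Difference: x̄₁ - x̄₂ = -4.20
SE = √(s₁²/n₁ + s₂²/n₂) = √(9.8²/51 + 4.3²/26) = 1.6107
df = 73.84 → 73 (Welch–Satterthwaite, rounded down)
t* = 1.293

CI: -4.20 ± 1.293 · 1.6107 = -4.20 ± 2.08 = (-6.28, -2.12)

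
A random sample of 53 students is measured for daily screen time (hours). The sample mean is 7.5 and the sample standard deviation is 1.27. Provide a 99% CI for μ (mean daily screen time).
(7.03, 7.97)

t-interval (σ unknown):
df = n - 1 = 52
t* = 2.674 for 99% confidence

Margin of error = t* · s/√n = 2.674 · 1.27/√53 = 0.47

CI: (7.03, 7.97)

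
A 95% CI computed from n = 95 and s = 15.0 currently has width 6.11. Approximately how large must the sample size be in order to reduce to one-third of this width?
n ≈ 855

CI width ∝ 1/√n
To reduce width by factor 3, need √n to grow by 3 → need 3² = 9 times as many samples.

Current: n = 95, width = 6.11
New: n = 855, width ≈ 2.01

Width reduced by factor of 6.11/2.01 = 3.04.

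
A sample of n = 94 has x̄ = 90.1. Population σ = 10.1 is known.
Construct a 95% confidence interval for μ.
(88.06, 92.14)

z-interval (σ known):
z* = 1.960 for 95% confidence

Margin of error = z* · σ/√n = 1.960 · 10.1/√94 = 2.04

CI: (90.1 - 2.04, 90.1 + 2.04) = (88.06, 92.14)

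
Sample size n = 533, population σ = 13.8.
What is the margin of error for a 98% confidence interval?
Margin of error = 1.39

Margin of error = z* · σ/√n
= 2.326 · 13.8/√533
= 2.326 · 13.8/23.0868
= 1.39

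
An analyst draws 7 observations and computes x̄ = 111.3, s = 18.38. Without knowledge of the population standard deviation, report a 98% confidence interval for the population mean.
(89.47, 133.13)

t-interval (σ unknown):
df = n - 1 = 6
t* = 3.143 for 98% confidence

Margin of error = t* · s/√n = 3.143 · 18.38/√7 = 21.83

CI: (89.47, 133.13)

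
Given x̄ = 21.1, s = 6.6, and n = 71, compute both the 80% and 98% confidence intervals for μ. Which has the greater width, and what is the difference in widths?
98% CI is wider by 1.70

df = 70
80% CI: t* = 1.294, (20.09, 22.11), width = 2 · t* · s/√n = 2.03
98% CI: t* = 2.381, (19.24, 22.96), width = 2 · t* · s/√n = 3.73

The 98% CI is wider by 3.73 - 2.03 = 1.70.
Higher confidence requires a wider interval.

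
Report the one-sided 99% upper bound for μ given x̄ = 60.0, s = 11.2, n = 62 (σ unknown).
μ ≤ 63.40

Upper bound (one-sided):
t* = 2.389 (one-sided for 99%)
Upper bound = x̄ + t* · s/√n = 60.0 + 2.389 · 11.2/√62 = 63.40

We are 99% confident that μ ≤ 63.40.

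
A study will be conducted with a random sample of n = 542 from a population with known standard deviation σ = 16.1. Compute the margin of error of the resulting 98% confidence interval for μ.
Margin of error = 1.61

Margin of error = z* · σ/√n
= 2.326 · 16.1/√542
= 2.326 · 16.1/23.2809
= 1.61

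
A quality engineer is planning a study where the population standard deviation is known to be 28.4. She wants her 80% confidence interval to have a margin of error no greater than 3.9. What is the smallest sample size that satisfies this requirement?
n ≥ 88

For margin E ≤ 3.9:
n ≥ (z* · σ / E)²
n ≥ (1.282 · 28.4 / 3.9)²
n ≥ 87.15

Minimum n = 88 (rounding up)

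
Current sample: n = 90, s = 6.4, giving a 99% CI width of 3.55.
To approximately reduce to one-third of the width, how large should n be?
n ≈ 810

CI width ∝ 1/√n
To reduce width by factor 3, need √n to grow by 3 → need 3² = 9 times as many samples.

Current: n = 90, width = 3.55
New: n = 810, width ≈ 1.16

Width reduced by factor of 3.55/1.16 = 3.06.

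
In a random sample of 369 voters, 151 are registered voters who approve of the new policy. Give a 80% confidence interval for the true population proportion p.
(0.376, 0.442)

Proportion CI:
p̂ = 151/369 = 0.40921
SE = √(p̂(1-p̂)/n) = √(0.40921 · 0.59079 / 369) = 0.02560

z* = 1.282
Margin = z* · SE = 1.282 · 0.02560 = 0.0328

CI: 0.40921 ± 0.0328 = (0.376, 0.442)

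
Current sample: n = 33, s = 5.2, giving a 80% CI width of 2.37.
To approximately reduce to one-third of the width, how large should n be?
n ≈ 297

CI width ∝ 1/√n
To reduce width by factor 3, need √n to grow by 3 → need 3² = 9 times as many samples.

Current: n = 33, width = 2.37
New: n = 297, width ≈ 0.77

Width reduced by factor of 2.37/0.77 = 3.08.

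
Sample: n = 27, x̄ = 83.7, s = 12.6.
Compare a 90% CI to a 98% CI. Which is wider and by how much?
98% CI is wider by 3.75

df = 26
90% CI: t* = 1.706, (79.56, 87.84), width = 2 · t* · s/√n = 8.27
98% CI: t* = 2.479, (77.69, 89.71), width = 2 · t* · s/√n = 12.02

The 98% CI is wider by 12.02 - 8.27 = 3.75.
Higher confidence requires a wider interval.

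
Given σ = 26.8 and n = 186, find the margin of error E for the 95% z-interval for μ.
Margin of error = 3.85

Margin of error = z* · σ/√n
= 1.960 · 26.8/√186
= 1.960 · 26.8/13.6382
= 3.85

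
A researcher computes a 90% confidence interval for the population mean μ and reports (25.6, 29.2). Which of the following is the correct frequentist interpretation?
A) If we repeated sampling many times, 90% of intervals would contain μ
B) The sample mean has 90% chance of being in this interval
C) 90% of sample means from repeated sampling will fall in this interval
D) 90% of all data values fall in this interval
A

A) Correct — this is the frequentist long-run coverage interpretation.
B) Wrong — x̄ is observed and sits in the interval by construction.
C) Wrong — coverage applies to intervals containing μ, not to future x̄ values.
D) Wrong — a CI is about the parameter μ, not individual data values.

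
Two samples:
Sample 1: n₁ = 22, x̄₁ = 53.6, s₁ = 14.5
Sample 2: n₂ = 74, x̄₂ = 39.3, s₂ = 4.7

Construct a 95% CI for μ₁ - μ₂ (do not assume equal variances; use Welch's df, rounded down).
(7.79, 20.81)

Difference: x̄₁ - x̄₂ = 14.30
SE = √(s₁²/n₁ + s₂²/n₂) = √(14.5²/22 + 4.7²/74) = 3.1393
df = 22.33 → 22 (Welch–Satterthwaite, rounded down)
t* = 2.074

CI: 14.30 ± 2.074 · 3.1393 = 14.30 ± 6.51 = (7.79, 20.81)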